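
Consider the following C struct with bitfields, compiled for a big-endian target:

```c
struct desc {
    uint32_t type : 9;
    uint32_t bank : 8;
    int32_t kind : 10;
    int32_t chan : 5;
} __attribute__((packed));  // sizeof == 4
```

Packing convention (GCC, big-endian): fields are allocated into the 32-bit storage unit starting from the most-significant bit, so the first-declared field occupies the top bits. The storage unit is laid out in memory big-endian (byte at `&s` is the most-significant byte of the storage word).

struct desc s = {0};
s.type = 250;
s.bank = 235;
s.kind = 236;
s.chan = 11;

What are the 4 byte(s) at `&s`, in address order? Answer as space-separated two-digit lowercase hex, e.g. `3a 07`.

type:9 = 250 → 0xfa << 23 → word 0x7d000000
bank:8 = 235 → 0xeb << 15 → word 0x7d758000
kind:10 = 236 → 0xec << 5 → word 0x7d759d80
chan:5 = 11 → 0xb << 0 → word 0x7d759d8b
word = 0x7d759d8b → big-endian bytes:
  [0]=0x7d  [1]=0x75  [2]=0x9d  [3]=0x8b

7d 75 9d 8b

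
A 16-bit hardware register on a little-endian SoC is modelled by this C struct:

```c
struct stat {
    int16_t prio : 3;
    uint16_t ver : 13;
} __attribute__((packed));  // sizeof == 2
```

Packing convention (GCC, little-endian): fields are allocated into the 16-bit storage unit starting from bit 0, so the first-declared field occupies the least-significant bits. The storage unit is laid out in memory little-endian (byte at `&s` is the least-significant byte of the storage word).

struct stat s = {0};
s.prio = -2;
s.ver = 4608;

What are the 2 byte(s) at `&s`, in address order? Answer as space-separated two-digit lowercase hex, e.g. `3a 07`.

06 90

[0+:3] prio=-2 & 0x7 = 0x6; word=0x0006
[3+:13] ver=4608 & 0x1fff = 0x1200; word=0x9006
word = 0x9006 → little-endian bytes:
  [0]=0x06  [1]=0x90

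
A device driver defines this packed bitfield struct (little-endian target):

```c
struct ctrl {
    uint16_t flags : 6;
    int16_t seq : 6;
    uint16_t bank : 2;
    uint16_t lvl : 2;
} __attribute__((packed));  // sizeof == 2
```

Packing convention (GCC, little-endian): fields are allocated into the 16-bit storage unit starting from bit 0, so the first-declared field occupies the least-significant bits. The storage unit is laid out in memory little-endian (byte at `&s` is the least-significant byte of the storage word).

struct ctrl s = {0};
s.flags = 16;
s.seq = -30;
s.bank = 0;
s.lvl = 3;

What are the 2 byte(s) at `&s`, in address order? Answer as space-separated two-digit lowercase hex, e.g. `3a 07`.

flags:6 = 16 → 0x10 << 0 → word 0x0010
seq:6 = -30 → 0x22 << 6 → word 0x0890
bank:2 = 0 → 0x0 << 12 → word 0x0890
lvl:2 = 3 → 0x3 << 14 → word 0xc890
word = 0xc890 → little-endian bytes:
  [0]=0x90  [1]=0xc8

90 c8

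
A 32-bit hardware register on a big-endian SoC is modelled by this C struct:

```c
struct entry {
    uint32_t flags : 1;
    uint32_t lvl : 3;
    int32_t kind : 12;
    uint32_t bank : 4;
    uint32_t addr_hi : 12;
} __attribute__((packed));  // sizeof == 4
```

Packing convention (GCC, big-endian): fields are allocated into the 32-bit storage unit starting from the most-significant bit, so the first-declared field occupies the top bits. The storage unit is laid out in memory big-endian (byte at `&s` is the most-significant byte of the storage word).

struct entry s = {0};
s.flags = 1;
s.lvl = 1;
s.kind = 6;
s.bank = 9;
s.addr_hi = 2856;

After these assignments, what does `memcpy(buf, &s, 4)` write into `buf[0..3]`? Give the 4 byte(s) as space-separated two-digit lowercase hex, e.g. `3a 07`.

flags (1b) val=1 bits=0x1 at bit 31: 0x80000000
lvl (3b) val=1 bits=0x1 at bit 28: 0x90000000
kind (12b) val=6 bits=0x6 at bit 16: 0x90060000
bank (4b) val=9 bits=0x9 at bit 12: 0x90069000
addr_hi (12b) val=2856 bits=0xb28 at bit 0: 0x90069b28
word = 0x90069b28 → big-endian bytes:
  [0]=0x90  [1]=0x06  [2]=0x9b  [3]=0x28

90 06 9b 28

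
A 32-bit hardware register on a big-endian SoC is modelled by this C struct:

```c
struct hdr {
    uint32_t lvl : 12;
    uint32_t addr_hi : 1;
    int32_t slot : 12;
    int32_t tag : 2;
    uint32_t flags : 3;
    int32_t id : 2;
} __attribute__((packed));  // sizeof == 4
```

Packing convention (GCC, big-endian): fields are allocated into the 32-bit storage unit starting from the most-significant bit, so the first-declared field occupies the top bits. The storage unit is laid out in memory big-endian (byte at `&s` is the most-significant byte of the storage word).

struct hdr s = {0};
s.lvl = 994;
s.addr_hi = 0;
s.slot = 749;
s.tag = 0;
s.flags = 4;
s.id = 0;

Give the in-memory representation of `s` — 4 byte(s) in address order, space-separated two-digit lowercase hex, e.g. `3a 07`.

[20+:12] lvl=994 & 0xfff = 0x3e2; word=0x3e200000
[19+:1] addr_hi=0 & 0x1 = 0x0; word=0x3e200000
[7+:12] slot=749 & 0xfff = 0x2ed; word=0x3e217680
[5+:2] tag=0 & 0x3 = 0x0; word=0x3e217680
[2+:3] flags=4 & 0x7 = 0x4; word=0x3e217690
[0+:2] id=0 & 0x3 = 0x0; word=0x3e217690
word = 0x3e217690 → big-endian bytes:
  [0]=0x3e  [1]=0x21  [2]=0x76  [3]=0x90

3e 21 76 90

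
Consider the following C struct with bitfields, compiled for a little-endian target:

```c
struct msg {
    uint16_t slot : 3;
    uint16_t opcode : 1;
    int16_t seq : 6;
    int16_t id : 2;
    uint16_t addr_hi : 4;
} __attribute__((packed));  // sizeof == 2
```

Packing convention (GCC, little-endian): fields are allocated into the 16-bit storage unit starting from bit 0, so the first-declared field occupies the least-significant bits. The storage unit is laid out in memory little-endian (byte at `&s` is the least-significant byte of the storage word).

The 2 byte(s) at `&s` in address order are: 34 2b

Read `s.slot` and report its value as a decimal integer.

4

[0]=0x34 [1]=0x2b (little-endian) → word 0x2b34
slot:3 @ bit 0 → (0x2b34>>0)&0x7 = 0x4  ←
opcode:1 @ bit 3 → (0x2b34>>3)&0x1 = 0x0
seq:6 @ bit 4 → (0x2b34>>4)&0x3f = 0x33
id:2 @ bit 10 → (0x2b34>>10)&0x3 = 0x2
addr_hi:4 @ bit 12 → (0x2b34>>12)&0xf = 0x2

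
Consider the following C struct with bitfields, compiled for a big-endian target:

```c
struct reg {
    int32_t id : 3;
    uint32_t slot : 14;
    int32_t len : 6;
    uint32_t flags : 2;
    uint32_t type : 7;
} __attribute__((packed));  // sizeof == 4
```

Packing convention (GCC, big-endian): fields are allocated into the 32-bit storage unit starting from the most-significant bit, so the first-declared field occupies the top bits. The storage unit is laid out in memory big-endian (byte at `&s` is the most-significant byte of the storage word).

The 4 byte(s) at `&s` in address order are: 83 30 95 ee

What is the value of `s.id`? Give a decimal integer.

-4

[0]=0x83 [1]=0x30 [2]=0x95 [3]=0xee (big-endian) → word 0x833095ee
id:3 @ bit 29 → (0x833095ee>>29)&0x7 = 0x4  ←
slot:14 @ bit 15 → (0x833095ee>>15)&0x3fff = 0x661
len:6 @ bit 9 → (0x833095ee>>9)&0x3f = 0xa
flags:2 @ bit 7 → (0x833095ee>>7)&0x3 = 0x3
type:7 @ bit 0 → (0x833095ee>>0)&0x7f = 0x6e
id signed 3b, MSB=1: 4 - 8 = -4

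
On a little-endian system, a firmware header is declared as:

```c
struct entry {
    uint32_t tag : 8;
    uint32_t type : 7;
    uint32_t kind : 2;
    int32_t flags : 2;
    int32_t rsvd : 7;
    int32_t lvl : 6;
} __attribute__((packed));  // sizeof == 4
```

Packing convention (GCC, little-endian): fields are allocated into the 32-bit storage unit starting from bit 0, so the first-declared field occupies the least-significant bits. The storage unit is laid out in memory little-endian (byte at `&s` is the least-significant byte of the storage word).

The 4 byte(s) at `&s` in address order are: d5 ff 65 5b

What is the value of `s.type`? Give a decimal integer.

[0]=0xd5 [1]=0xff [2]=0x65 [3]=0x5b (little-endian) → word 0x5b65ffd5
tag [0+:8] = (word>>0) & 0xff = 213
type [8+:7] = (word>>8) & 0x7f = 127  ←
kind [15+:2] = (word>>15) & 0x3 = 3
flags [17+:2] = (word>>17) & 0x3 = 2
rsvd [19+:7] = (word>>19) & 0x7f = 108
lvl [26+:6] = (word>>26) & 0x3f = 22

127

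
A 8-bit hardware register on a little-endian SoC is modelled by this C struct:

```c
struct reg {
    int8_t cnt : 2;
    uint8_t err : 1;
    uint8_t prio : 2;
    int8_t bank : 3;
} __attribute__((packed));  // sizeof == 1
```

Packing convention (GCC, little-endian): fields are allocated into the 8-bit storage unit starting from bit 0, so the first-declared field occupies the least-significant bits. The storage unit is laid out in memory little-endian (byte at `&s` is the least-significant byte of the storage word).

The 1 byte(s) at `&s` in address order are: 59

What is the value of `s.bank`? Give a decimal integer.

2

[0]=0x59 (little-endian) → word 0x59
cnt [0+:2] = (word>>0) & 0x3 = 1
err [2+:1] = (word>>2) & 0x1 = 0
prio [3+:2] = (word>>3) & 0x3 = 3
bank [5+:3] = (word>>5) & 0x7 = 2  ←
bank signed 3b, MSB=0: value = 2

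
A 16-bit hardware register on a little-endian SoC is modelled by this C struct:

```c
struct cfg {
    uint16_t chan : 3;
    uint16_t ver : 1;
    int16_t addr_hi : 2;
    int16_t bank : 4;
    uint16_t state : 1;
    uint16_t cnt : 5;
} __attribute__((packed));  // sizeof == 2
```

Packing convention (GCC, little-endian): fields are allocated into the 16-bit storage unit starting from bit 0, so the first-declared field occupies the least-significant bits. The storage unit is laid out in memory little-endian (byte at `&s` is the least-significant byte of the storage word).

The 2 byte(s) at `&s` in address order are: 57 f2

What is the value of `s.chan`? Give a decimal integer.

7

[0]=0x57 [1]=0xf2 (little-endian) → word 0xf257
chan [0+:3] = (word>>0) & 0x7 = 7  ←
ver [3+:1] = (word>>3) & 0x1 = 0
addr_hi [4+:2] = (word>>4) & 0x3 = 1
bank [6+:4] = (word>>6) & 0xf = 9
state [10+:1] = (word>>10) & 0x1 = 0
cnt [11+:5] = (word>>11) & 0x1f = 30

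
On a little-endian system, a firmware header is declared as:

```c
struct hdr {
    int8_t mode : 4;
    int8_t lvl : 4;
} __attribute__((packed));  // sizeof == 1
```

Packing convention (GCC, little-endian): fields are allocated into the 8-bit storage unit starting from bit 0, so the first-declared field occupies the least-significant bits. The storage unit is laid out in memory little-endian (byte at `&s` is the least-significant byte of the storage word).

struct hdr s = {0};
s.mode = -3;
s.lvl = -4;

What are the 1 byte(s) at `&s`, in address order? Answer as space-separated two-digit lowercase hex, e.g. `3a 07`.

mode (4b) val=-3 bits=0xd at bit 0: 0x0d
lvl (4b) val=-4 bits=0xc at bit 4: 0xcd
word = 0xcd → little-endian bytes:
  [0]=0xcd

cd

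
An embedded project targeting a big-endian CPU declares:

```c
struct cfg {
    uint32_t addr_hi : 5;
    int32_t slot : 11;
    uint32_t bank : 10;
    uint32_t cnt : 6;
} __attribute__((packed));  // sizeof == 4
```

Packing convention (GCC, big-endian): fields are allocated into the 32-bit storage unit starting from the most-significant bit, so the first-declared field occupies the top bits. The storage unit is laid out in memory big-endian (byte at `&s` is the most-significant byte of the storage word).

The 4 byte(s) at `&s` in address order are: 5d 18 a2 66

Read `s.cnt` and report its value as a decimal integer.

[0]=0x5d [1]=0x18 [2]=0xa2 [3]=0x66 (big-endian) → word 0x5d18a266
addr_hi [27+:5] = (word>>27) & 0x1f = 11
slot [16+:11] = (word>>16) & 0x7ff = 1304
bank [6+:10] = (word>>6) & 0x3ff = 649
cnt [0+:6] = (word>>0) & 0x3f = 38  ←

38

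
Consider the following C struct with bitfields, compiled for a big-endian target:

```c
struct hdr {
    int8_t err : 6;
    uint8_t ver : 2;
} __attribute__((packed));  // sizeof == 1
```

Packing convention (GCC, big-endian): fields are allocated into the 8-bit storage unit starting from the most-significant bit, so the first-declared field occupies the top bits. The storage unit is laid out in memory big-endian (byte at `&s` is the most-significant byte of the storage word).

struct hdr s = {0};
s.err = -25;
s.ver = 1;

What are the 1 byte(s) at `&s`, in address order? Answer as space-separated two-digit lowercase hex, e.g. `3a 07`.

9d

err:6 = -25 → 0x27 << 2 → word 0x9c
ver:2 = 1 → 0x1 << 0 → word 0x9d
word = 0x9d → big-endian bytes:
  [0]=0x9d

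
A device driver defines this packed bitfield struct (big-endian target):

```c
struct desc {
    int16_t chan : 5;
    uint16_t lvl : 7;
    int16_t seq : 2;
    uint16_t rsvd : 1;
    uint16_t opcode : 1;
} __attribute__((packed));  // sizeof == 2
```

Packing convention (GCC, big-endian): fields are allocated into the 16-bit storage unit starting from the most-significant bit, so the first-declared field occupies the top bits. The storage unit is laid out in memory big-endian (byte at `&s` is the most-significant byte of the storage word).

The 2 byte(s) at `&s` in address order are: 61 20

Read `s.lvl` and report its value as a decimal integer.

18

[0]=0x61 [1]=0x20 (big-endian) → word 0x6120
chan [11+:5] = (word>>11) & 0x1f = 12
lvl [4+:7] = (word>>4) & 0x7f = 18  ←
seq [2+:2] = (word>>2) & 0x3 = 0
rsvd [1+:1] = (word>>1) & 0x1 = 0
opcode [0+:1] = (word>>0) & 0x1 = 0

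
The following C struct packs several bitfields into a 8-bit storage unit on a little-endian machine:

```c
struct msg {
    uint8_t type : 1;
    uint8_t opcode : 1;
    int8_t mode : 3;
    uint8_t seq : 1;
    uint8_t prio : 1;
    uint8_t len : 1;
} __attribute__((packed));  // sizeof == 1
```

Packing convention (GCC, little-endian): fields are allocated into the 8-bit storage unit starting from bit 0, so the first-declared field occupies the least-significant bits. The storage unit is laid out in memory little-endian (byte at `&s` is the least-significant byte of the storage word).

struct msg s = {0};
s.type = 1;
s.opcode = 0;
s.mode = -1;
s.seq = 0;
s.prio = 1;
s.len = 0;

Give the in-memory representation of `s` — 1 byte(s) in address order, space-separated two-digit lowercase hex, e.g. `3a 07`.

[0+:1] type=1 & 0x1 = 0x1; word=0x01
[1+:1] opcode=0 & 0x1 = 0x0; word=0x01
[2+:3] mode=-1 & 0x7 = 0x7; word=0x1d
[5+:1] seq=0 & 0x1 = 0x0; word=0x1d
[6+:1] prio=1 & 0x1 = 0x1; word=0x5d
[7+:1] len=0 & 0x1 = 0x0; word=0x5d
word = 0x5d → little-endian bytes:
  [0]=0x5d

5d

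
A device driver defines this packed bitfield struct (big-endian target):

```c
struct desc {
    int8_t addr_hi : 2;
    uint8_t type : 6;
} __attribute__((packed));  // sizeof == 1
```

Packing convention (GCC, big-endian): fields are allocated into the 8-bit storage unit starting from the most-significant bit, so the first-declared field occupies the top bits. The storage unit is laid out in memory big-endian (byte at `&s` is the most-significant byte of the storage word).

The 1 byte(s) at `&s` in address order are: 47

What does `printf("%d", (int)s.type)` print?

[0]=0x47 (big-endian) → word 0x47
addr_hi [6+:2] = (word>>6) & 0x3 = 1
type [0+:6] = (word>>0) & 0x3f = 7  ←

7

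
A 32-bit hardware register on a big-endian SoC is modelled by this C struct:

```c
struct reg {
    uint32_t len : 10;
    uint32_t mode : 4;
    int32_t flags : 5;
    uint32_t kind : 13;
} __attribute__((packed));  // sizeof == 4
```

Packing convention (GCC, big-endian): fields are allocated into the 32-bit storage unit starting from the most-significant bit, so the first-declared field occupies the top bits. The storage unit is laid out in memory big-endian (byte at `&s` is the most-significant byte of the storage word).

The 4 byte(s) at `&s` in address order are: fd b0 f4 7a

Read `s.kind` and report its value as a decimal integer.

[0]=0xfd [1]=0xb0 [2]=0xf4 [3]=0x7a (big-endian) → word 0xfdb0f47a
len [22+:10] = (word>>22) & 0x3ff = 1014
mode [18+:4] = (word>>18) & 0xf = 12
flags [13+:5] = (word>>13) & 0x1f = 7
kind [0+:13] = (word>>0) & 0x1fff = 5242  ←

5242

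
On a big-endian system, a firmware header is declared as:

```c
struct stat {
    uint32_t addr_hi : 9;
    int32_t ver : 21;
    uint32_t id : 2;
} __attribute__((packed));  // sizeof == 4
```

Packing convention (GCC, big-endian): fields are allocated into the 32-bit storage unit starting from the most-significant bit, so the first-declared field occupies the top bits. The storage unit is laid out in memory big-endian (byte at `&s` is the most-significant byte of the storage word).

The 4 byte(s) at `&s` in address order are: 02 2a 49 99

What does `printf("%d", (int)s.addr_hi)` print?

4

[0]=0x02 [1]=0x2a [2]=0x49 [3]=0x99 (big-endian) → word 0x022a4999
addr_hi:9 @ bit 23 → (0x022a4999>>23)&0x1ff = 0x4  ←
ver:21 @ bit 2 → (0x022a4999>>2)&0x1fffff = 0xa9266
id:2 @ bit 0 → (0x022a4999>>0)&0x3 = 0x1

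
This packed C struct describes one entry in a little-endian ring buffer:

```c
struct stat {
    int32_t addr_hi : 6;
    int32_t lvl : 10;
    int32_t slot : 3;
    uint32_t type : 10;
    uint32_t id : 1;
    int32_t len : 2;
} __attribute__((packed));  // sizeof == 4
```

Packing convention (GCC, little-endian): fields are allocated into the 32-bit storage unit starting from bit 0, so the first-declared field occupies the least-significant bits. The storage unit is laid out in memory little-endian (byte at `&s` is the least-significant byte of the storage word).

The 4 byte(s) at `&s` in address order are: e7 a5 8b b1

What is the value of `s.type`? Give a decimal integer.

[0]=0xe7 [1]=0xa5 [2]=0x8b [3]=0xb1 (little-endian) → word 0xb18ba5e7
addr_hi:6 @ bit 0 → (0xb18ba5e7>>0)&0x3f = 0x27
lvl:10 @ bit 6 → (0xb18ba5e7>>6)&0x3ff = 0x297
slot:3 @ bit 16 → (0xb18ba5e7>>16)&0x7 = 0x3
type:10 @ bit 19 → (0xb18ba5e7>>19)&0x3ff = 0x231  ←
id:1 @ bit 29 → (0xb18ba5e7>>29)&0x1 = 0x1
len:2 @ bit 30 → (0xb18ba5e7>>30)&0x3 = 0x2

561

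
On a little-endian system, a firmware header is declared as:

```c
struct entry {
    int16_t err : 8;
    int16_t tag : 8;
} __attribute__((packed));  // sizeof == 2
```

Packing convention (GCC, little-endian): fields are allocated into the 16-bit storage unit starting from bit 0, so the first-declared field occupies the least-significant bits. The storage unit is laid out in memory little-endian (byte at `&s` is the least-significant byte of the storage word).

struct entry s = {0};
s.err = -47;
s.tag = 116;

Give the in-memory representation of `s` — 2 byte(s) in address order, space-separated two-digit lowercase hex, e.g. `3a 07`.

[0+:8] err=-47 & 0xff = 0xd1; word=0x00d1
[8+:8] tag=116 & 0xff = 0x74; word=0x74d1
word = 0x74d1 → little-endian bytes:
  [0]=0xd1  [1]=0x74

d1 74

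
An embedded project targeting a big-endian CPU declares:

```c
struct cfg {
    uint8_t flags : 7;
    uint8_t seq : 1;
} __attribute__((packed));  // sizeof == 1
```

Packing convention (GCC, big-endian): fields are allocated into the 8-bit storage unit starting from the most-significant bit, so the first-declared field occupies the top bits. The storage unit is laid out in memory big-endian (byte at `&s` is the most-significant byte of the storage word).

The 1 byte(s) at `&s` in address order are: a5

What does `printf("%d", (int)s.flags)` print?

[0]=0xa5 (big-endian) → word 0xa5
flags [1+:7] = (word>>1) & 0x7f = 82  ←
seq [0+:1] = (word>>0) & 0x1 = 1

82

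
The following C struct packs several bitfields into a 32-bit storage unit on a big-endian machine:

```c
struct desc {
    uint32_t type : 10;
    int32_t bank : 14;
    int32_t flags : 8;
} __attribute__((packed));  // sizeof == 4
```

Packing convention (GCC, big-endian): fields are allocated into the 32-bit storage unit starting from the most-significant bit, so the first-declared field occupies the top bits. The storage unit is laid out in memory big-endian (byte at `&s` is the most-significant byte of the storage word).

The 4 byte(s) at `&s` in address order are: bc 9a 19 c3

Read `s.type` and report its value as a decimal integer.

[0]=0xbc [1]=0x9a [2]=0x19 [3]=0xc3 (big-endian) → word 0xbc9a19c3
type:10 @ bit 22 → (0xbc9a19c3>>22)&0x3ff = 0x2f2  ←
bank:14 @ bit 8 → (0xbc9a19c3>>8)&0x3fff = 0x1a19
flags:8 @ bit 0 → (0xbc9a19c3>>0)&0xff = 0xc3

754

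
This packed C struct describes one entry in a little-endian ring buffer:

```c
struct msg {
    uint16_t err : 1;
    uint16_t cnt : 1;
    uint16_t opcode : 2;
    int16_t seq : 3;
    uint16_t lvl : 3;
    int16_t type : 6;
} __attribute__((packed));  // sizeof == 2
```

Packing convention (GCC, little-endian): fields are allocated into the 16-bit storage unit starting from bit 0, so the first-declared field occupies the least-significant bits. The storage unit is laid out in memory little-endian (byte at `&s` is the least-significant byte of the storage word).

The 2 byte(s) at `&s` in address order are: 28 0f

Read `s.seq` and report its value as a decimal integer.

[0]=0x28 [1]=0x0f (little-endian) → word 0x0f28
err:1 @ bit 0 → (0x0f28>>0)&0x1 = 0x0
cnt:1 @ bit 1 → (0x0f28>>1)&0x1 = 0x0
opcode:2 @ bit 2 → (0x0f28>>2)&0x3 = 0x2
seq:3 @ bit 4 → (0x0f28>>4)&0x7 = 0x2  ←
lvl:3 @ bit 7 → (0x0f28>>7)&0x7 = 0x6
type:6 @ bit 10 → (0x0f28>>10)&0x3f = 0x3
seq signed 3b, MSB=0: value = 2

2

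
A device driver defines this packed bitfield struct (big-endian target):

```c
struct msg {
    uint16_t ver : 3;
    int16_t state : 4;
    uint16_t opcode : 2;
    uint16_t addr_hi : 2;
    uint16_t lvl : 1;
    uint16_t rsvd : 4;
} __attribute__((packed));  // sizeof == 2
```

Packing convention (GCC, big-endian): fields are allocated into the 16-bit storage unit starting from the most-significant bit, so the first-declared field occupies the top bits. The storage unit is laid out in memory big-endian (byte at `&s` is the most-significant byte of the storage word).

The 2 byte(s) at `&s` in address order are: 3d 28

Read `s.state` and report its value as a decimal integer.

[0]=0x3d [1]=0x28 (big-endian) → word 0x3d28
ver:3 @ bit 13 → (0x3d28>>13)&0x7 = 0x1
state:4 @ bit 9 → (0x3d28>>9)&0xf = 0xe  ←
opcode:2 @ bit 7 → (0x3d28>>7)&0x3 = 0x2
addr_hi:2 @ bit 5 → (0x3d28>>5)&0x3 = 0x1
lvl:1 @ bit 4 → (0x3d28>>4)&0x1 = 0x0
rsvd:4 @ bit 0 → (0x3d28>>0)&0xf = 0x8
state signed 4b, MSB=1: 14 - 16 = -2

-2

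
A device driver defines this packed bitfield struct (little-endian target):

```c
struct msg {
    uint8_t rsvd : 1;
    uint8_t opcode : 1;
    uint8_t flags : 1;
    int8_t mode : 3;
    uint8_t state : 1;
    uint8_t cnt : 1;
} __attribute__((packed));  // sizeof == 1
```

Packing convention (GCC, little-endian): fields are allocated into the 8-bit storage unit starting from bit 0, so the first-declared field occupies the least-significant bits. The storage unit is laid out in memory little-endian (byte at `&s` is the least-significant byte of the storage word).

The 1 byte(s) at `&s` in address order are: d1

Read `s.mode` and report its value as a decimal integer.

2

[0]=0xd1 (little-endian) → word 0xd1
rsvd:1 @ bit 0 → (0xd1>>0)&0x1 = 0x1
opcode:1 @ bit 1 → (0xd1>>1)&0x1 = 0x0
flags:1 @ bit 2 → (0xd1>>2)&0x1 = 0x0
mode:3 @ bit 3 → (0xd1>>3)&0x7 = 0x2  ←
state:1 @ bit 6 → (0xd1>>6)&0x1 = 0x1
cnt:1 @ bit 7 → (0xd1>>7)&0x1 = 0x1
mode signed 3b, MSB=0: value = 2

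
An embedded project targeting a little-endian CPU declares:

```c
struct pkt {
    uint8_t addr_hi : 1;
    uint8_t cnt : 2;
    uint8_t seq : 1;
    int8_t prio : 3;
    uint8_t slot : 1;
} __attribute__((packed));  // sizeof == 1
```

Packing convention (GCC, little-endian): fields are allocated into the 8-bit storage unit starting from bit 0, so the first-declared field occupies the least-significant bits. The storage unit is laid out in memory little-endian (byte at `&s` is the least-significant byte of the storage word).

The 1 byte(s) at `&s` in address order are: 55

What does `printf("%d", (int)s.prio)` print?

-3

[0]=0x55 (little-endian) → word 0x55
addr_hi [0+:1] = (word>>0) & 0x1 = 1
cnt [1+:2] = (word>>1) & 0x3 = 2
seq [3+:1] = (word>>3) & 0x1 = 0
prio [4+:3] = (word>>4) & 0x7 = 5  ←
slot [7+:1] = (word>>7) & 0x1 = 0
prio signed 3b, MSB=1: 5 - 8 = -3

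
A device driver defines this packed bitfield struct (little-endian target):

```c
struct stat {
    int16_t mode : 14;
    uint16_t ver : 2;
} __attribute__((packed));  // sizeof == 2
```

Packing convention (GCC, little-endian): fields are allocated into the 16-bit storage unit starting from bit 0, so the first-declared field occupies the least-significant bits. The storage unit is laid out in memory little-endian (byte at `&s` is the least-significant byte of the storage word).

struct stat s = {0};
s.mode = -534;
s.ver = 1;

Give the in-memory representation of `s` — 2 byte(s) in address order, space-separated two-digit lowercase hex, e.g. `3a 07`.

ea 7d

mode:14 = -534 → 0x3dea << 0 → word 0x3dea
ver:2 = 1 → 0x1 << 14 → word 0x7dea
word = 0x7dea → little-endian bytes:
  [0]=0xea  [1]=0x7d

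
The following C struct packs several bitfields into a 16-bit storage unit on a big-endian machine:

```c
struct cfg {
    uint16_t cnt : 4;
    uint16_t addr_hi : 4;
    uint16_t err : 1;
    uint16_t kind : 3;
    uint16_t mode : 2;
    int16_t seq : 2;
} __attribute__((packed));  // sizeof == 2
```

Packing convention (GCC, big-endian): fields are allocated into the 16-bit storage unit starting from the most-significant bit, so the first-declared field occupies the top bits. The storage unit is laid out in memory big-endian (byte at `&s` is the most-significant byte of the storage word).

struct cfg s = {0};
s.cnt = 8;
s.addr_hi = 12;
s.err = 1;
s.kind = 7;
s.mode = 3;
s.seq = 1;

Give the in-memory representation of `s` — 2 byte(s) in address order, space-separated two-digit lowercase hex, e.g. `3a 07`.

8c fd

cnt (4b) val=8 bits=0x8 at bit 12: 0x8000
addr_hi (4b) val=12 bits=0xc at bit 8: 0x8c00
err (1b) val=1 bits=0x1 at bit 7: 0x8c80
kind (3b) val=7 bits=0x7 at bit 4: 0x8cf0
mode (2b) val=3 bits=0x3 at bit 2: 0x8cfc
seq (2b) val=1 bits=0x1 at bit 0: 0x8cfd
word = 0x8cfd → big-endian bytes:
  [0]=0x8c  [1]=0xfd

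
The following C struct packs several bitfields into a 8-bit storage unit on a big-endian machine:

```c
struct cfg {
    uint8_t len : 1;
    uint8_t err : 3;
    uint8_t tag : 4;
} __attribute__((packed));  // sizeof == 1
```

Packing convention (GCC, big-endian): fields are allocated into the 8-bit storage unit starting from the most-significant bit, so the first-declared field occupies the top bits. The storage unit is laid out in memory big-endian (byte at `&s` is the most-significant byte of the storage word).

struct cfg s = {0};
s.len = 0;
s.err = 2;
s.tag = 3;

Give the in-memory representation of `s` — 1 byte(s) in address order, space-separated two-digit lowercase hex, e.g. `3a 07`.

len (1b) val=0 bits=0x0 at bit 7: 0x00
err (3b) val=2 bits=0x2 at bit 4: 0x20
tag (4b) val=3 bits=0x3 at bit 0: 0x23
word = 0x23 → big-endian bytes:
  [0]=0x23

23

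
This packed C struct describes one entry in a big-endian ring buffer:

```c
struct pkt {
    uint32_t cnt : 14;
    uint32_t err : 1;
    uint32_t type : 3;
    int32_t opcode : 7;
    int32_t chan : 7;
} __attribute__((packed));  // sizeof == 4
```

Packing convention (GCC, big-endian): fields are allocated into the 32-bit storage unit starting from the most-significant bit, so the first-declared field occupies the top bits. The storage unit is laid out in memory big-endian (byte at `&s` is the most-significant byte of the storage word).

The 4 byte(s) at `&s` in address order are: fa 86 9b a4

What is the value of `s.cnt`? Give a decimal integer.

16033

[0]=0xfa [1]=0x86 [2]=0x9b [3]=0xa4 (big-endian) → word 0xfa869ba4
cnt [18+:14] = (word>>18) & 0x3fff = 16033  ←
err [17+:1] = (word>>17) & 0x1 = 1
type [14+:3] = (word>>14) & 0x7 = 2
opcode [7+:7] = (word>>7) & 0x7f = 55
chan [0+:7] = (word>>0) & 0x7f = 36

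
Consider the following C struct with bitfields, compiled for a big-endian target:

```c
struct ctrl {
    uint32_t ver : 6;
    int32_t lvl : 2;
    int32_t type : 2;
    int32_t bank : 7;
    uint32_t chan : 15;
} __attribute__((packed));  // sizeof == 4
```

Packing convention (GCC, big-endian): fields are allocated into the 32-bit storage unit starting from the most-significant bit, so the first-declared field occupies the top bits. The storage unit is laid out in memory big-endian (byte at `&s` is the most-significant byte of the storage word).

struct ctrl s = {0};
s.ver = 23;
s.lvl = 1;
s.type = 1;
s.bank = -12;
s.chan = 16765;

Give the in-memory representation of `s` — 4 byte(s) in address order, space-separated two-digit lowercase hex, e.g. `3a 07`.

5d 7a 41 7d

ver (6b) val=23 bits=0x17 at bit 26: 0x5c000000
lvl (2b) val=1 bits=0x1 at bit 24: 0x5d000000
type (2b) val=1 bits=0x1 at bit 22: 0x5d400000
bank (7b) val=-12 bits=0x74 at bit 15: 0x5d7a0000
chan (15b) val=16765 bits=0x417d at bit 0: 0x5d7a417d
word = 0x5d7a417d → big-endian bytes:
  [0]=0x5d  [1]=0x7a  [2]=0x41  [3]=0x7d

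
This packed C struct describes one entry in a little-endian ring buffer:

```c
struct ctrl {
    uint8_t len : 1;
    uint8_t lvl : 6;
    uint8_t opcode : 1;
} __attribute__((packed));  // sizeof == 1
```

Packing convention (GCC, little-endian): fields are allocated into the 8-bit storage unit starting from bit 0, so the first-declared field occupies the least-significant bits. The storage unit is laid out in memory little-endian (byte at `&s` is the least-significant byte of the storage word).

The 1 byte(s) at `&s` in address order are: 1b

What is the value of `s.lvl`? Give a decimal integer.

13

[0]=0x1b (little-endian) → word 0x1b
len:1 @ bit 0 → (0x1b>>0)&0x1 = 0x1
lvl:6 @ bit 1 → (0x1b>>1)&0x3f = 0xd  ←
opcode:1 @ bit 7 → (0x1b>>7)&0x1 = 0x0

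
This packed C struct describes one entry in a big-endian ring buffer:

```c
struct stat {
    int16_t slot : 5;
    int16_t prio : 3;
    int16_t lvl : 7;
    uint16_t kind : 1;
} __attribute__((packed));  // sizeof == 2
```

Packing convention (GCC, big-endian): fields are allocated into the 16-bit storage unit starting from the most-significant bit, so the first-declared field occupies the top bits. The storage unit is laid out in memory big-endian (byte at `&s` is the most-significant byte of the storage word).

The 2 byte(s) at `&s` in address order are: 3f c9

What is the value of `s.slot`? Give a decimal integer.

7

[0]=0x3f [1]=0xc9 (big-endian) → word 0x3fc9
slot:5 @ bit 11 → (0x3fc9>>11)&0x1f = 0x7  ←
prio:3 @ bit 8 → (0x3fc9>>8)&0x7 = 0x7
lvl:7 @ bit 1 → (0x3fc9>>1)&0x7f = 0x64
kind:1 @ bit 0 → (0x3fc9>>0)&0x1 = 0x1
slot signed 5b, MSB=0: value = 7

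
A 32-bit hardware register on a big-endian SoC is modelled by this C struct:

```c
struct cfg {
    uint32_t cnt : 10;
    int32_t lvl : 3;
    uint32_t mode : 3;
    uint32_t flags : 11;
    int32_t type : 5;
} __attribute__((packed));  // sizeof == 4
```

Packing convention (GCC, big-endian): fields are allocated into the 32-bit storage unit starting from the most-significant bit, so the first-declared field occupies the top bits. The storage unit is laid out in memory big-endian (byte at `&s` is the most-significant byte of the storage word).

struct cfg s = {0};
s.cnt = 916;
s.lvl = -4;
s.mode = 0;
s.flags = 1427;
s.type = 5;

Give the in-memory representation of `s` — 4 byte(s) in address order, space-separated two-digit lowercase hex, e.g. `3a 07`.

cnt:10 = 916 → 0x394 << 22 → word 0xe5000000
lvl:3 = -4 → 0x4 << 19 → word 0xe5200000
mode:3 = 0 → 0x0 << 16 → word 0xe5200000
flags:11 = 1427 → 0x593 << 5 → word 0xe520b260
type:5 = 5 → 0x5 << 0 → word 0xe520b265
word = 0xe520b265 → big-endian bytes:
  [0]=0xe5  [1]=0x20  [2]=0xb2  [3]=0x65

e5 20 b2 65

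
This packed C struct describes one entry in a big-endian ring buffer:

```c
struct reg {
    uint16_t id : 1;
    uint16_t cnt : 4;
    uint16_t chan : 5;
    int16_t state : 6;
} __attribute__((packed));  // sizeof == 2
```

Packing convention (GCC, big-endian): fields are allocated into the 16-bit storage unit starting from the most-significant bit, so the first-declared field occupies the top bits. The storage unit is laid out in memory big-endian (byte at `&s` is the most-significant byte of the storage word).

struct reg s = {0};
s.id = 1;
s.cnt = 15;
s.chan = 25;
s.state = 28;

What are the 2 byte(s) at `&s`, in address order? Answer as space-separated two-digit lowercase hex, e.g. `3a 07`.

fe 5c

id:1 = 1 → 0x1 << 15 → word 0x8000
cnt:4 = 15 → 0xf << 11 → word 0xf800
chan:5 = 25 → 0x19 << 6 → word 0xfe40
state:6 = 28 → 0x1c << 0 → word 0xfe5c
word = 0xfe5c → big-endian bytes:
  [0]=0xfe  [1]=0x5c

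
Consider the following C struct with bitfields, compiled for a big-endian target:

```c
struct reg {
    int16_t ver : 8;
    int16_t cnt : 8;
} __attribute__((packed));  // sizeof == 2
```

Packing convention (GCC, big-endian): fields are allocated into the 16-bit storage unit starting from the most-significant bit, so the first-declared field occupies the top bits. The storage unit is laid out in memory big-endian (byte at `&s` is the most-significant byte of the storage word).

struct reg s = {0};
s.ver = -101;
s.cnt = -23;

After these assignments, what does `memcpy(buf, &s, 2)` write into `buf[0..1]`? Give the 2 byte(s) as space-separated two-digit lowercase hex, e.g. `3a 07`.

ver:8 = -101 → 0x9b << 8 → word 0x9b00
cnt:8 = -23 → 0xe9 << 0 → word 0x9be9
word = 0x9be9 → big-endian bytes:
  [0]=0x9b  [1]=0xe9

9b e9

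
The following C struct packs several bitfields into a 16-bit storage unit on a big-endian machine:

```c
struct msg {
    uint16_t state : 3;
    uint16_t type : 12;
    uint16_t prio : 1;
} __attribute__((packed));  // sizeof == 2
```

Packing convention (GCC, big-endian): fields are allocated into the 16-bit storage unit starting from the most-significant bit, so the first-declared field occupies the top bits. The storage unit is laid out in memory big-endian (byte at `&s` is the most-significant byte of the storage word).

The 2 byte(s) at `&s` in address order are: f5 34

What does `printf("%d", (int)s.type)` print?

2714

[0]=0xf5 [1]=0x34 (big-endian) → word 0xf534
state [13+:3] = (word>>13) & 0x7 = 7
type [1+:12] = (word>>1) & 0xfff = 2714  ←
prio [0+:1] = (word>>0) & 0x1 = 0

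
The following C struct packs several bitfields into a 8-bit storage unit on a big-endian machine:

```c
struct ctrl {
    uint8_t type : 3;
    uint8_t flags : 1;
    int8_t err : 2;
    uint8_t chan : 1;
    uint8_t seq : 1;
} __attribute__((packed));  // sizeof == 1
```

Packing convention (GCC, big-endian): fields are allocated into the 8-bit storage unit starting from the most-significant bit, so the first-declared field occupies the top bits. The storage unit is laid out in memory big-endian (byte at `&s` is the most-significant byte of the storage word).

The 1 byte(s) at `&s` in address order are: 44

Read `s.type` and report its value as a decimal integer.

2

[0]=0x44 (big-endian) → word 0x44
type [5+:3] = (word>>5) & 0x7 = 2  ←
flags [4+:1] = (word>>4) & 0x1 = 0
err [2+:2] = (word>>2) & 0x3 = 1
chan [1+:1] = (word>>1) & 0x1 = 0
seq [0+:1] = (word>>0) & 0x1 = 0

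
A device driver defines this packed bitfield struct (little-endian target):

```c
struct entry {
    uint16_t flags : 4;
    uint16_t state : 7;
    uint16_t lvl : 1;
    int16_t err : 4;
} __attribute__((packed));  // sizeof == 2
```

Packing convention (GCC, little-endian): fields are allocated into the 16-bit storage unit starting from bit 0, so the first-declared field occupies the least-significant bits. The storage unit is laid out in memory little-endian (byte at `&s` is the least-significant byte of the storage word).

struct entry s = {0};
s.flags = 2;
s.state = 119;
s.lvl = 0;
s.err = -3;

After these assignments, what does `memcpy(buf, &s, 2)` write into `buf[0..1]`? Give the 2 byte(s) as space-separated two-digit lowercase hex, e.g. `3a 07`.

[0+:4] flags=2 & 0xf = 0x2; word=0x0002
[4+:7] state=119 & 0x7f = 0x77; word=0x0772
[11+:1] lvl=0 & 0x1 = 0x0; word=0x0772
[12+:4] err=-3 & 0xf = 0xd; word=0xd772
word = 0xd772 → little-endian bytes:
  [0]=0x72  [1]=0xd7

72 d7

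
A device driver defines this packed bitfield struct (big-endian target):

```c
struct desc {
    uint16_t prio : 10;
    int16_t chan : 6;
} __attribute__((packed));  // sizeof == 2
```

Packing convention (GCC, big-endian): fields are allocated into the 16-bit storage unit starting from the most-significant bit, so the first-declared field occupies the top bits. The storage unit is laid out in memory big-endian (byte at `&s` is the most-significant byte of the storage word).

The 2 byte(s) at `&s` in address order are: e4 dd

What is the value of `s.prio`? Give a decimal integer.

[0]=0xe4 [1]=0xdd (big-endian) → word 0xe4dd
prio:10 @ bit 6 → (0xe4dd>>6)&0x3ff = 0x393  ←
chan:6 @ bit 0 → (0xe4dd>>0)&0x3f = 0x1d

915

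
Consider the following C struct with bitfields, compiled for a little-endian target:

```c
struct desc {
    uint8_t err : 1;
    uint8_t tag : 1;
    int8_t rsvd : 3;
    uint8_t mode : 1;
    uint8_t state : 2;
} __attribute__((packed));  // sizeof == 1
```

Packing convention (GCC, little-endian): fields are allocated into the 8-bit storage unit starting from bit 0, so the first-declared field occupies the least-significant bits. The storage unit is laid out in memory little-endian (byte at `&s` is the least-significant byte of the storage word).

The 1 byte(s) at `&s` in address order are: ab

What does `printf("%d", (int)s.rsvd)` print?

2

[0]=0xab (little-endian) → word 0xab
err:1 @ bit 0 → (0xab>>0)&0x1 = 0x1
tag:1 @ bit 1 → (0xab>>1)&0x1 = 0x1
rsvd:3 @ bit 2 → (0xab>>2)&0x7 = 0x2  ←
mode:1 @ bit 5 → (0xab>>5)&0x1 = 0x1
state:2 @ bit 6 → (0xab>>6)&0x3 = 0x2
rsvd signed 3b, MSB=0: value = 2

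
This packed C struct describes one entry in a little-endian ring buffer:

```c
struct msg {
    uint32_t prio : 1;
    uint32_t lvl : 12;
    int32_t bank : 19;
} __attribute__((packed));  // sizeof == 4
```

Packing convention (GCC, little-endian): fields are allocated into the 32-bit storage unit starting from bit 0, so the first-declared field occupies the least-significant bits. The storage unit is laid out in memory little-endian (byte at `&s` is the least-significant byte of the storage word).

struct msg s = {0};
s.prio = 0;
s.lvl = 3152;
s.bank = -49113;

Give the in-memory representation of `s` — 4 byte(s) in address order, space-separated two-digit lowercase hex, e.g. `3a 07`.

a0 f8 04 e8

prio:1 = 0 → 0x0 << 0 → word 0x00000000
lvl:12 = 3152 → 0xc50 << 1 → word 0x000018a0
bank:19 = -49113 → 0x74027 << 13 → word 0xe804f8a0
word = 0xe804f8a0 → little-endian bytes:
  [0]=0xa0  [1]=0xf8  [2]=0x04  [3]=0xe8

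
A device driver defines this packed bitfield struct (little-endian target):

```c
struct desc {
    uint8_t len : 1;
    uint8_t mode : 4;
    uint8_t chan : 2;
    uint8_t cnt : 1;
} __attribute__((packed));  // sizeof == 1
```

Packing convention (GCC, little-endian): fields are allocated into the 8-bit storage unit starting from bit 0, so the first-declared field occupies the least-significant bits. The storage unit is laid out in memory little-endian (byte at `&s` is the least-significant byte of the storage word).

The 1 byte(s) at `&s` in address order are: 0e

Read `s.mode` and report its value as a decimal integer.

7

[0]=0x0e (little-endian) → word 0x0e
len:1 @ bit 0 → (0x0e>>0)&0x1 = 0x0
mode:4 @ bit 1 → (0x0e>>1)&0xf = 0x7  ←
chan:2 @ bit 5 → (0x0e>>5)&0x3 = 0x0
cnt:1 @ bit 7 → (0x0e>>7)&0x1 = 0x0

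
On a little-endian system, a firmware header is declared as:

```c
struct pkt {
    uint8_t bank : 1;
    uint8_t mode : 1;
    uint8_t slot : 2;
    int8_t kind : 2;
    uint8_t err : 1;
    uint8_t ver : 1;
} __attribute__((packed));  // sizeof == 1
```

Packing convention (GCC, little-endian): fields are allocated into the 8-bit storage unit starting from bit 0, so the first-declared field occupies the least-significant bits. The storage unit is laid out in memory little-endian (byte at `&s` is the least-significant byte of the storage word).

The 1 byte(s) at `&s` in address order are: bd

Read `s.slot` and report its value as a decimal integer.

3

[0]=0xbd (little-endian) → word 0xbd
bank [0+:1] = (word>>0) & 0x1 = 1
mode [1+:1] = (word>>1) & 0x1 = 0
slot [2+:2] = (word>>2) & 0x3 = 3  ←
kind [4+:2] = (word>>4) & 0x3 = 3
err [6+:1] = (word>>6) & 0x1 = 0
ver [7+:1] = (word>>7) & 0x1 = 1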